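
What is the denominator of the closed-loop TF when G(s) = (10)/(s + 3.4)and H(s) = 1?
Characteristic poly = G_den * H_den + G_num * H_num = (s + 3.4) + (10) = s + 13.4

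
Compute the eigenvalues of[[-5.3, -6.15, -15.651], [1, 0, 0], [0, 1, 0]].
Eigenvalues solve det(λI - A) = 0.
Characteristic polynomial: λ^3 + 5.3*λ^2 + 6.15*λ + 15.651 = 0.
Factor: (λ + 4.7)(λ^2 + 0.6*λ + 3.33) = 0.
Roots: -0.3 + 1.8j, -0.3 - 1.8j, -4.7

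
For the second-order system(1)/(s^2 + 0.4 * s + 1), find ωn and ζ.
Standard form: ωn²/(s²+2ζωn·s+ωn²).
const=1=ωn² → ωn=1, s coeff=0.4=2ζωn → ζ=0.2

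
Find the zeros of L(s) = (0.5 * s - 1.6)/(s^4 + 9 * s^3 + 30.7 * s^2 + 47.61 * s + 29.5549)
Set numerator = 0: 0.5*s - 1.6 = 0 → Zeros: 3.2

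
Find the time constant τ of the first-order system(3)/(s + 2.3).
First-order system: τ = -1/pole. Pole = -2.3. τ = -1/(-2.3) = 0.4348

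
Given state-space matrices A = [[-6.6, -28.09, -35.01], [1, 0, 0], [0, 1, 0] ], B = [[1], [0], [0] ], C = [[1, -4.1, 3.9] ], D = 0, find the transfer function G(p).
G(p) = C(pI - A)⁻¹B + D.
Characteristic polynomial det(pI - A) = p^3 + 6.6*p^2 + 28.09*p + 35.01.
Numerator from C·adj(pI-A)·B + D·det(pI-A) = p^2 - 4.1*p + 3.9.
G(p) = (p^2 - 4.1*p + 3.9)/(p^3 + 6.6*p^2 + 28.09*p + 35.01)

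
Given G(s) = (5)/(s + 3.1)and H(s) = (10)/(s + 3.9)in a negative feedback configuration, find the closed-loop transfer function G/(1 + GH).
Closed-loop T = G/(1+GH).
Numerator: G_num * H_den = 5*s + 19.5.
Denominator: G_den * H_den + G_num * H_num = (s^2 + 7*s + 12.09) + (50) = s^2 + 7*s + 62.09.
T(s) = (5*s + 19.5)/(s^2 + 7*s + 62.09)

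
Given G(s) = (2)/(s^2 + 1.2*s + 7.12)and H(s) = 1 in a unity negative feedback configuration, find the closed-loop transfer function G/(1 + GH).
Closed-loop T = G/(1+GH).
Numerator: G_num * H_den = 2.
Denominator: G_den * H_den + G_num * H_num = (s^2 + 1.2*s + 7.12) + (2) = s^2 + 1.2*s + 9.12.
T(s) = (2)/(s^2 + 1.2*s + 9.12)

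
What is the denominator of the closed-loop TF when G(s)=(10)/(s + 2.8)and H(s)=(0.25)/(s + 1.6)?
Characteristic poly = G_den * H_den + G_num * H_num = (s^2 + 4.4*s + 4.48) + (2.5) = s^2 + 4.4*s + 6.98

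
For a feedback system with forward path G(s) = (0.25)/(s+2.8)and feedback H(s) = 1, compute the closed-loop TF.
Closed-loop T = G/(1+GH).
Numerator: G_num * H_den = 0.25.
Denominator: G_den * H_den + G_num * H_num = (s + 2.8) + (0.25) = s + 3.05.
T(s) = (0.25)/(s + 3.05)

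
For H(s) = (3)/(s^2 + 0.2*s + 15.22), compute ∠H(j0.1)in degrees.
Substitute s = j*0.1: H(j0.1) = 0.197238 - 0.000259353j.
∠H(j0.1) = atan2(Im, Re) = atan2(-0.000259353, 0.197238) = -0.08°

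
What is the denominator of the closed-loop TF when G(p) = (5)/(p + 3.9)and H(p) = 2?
Characteristic poly = G_den * H_den + G_num * H_num = (p + 3.9) + (10) = p + 13.9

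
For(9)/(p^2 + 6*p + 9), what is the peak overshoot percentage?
Standard form: ωn²/(p²+2ζωn·p+ωn²) → ωn = 3, ζ = 1.
ζ ≥ 1, so the response is non-oscillatory: peak overshoot = 0%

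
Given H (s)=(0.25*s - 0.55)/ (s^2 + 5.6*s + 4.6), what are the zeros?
Set numerator = 0: 0.25*s - 0.55 = 0 → Zeros: 2.2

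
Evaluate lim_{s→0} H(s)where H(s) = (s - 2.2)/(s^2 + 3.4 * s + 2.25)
DC gain = H(0) = num(0)/den(0) = -2.2/2.25 = -0.9778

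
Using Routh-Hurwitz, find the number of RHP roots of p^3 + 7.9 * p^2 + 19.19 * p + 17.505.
Routh array:
p^3: [1, 19.19]; p^2: [7.9, 17.505]; p^1: [16.9742]; p^0: [17.505]
First column: [1, 7.9, 16.9742, 17.505]. Sign changes = RHP roots = 0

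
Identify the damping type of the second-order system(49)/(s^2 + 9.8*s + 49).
Standard form: ωn²/(s²+2ζωn·s+ωn²) gives ωn=7, ζ=0.7.
Underdamped (ζ = 0.7 < 1)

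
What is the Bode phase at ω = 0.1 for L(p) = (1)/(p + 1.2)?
Substitute p = j*0.1: L(j0.1) = 0.827586 - 0.0689655j.
∠L(j0.1) = atan2(Im, Re) = atan2(-0.0689655, 0.827586) = -4.76°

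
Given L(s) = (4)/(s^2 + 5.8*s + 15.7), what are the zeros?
Numerator is a nonzero constant (4) → Zeros: none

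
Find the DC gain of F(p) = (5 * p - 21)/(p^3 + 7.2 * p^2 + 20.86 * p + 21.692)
DC gain = F(0) = num(0)/den(0) = -21/21.692 = -0.9681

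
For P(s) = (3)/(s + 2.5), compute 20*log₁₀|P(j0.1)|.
Substitute s = j*0.1: P(j0.1) = 1.19808 - 0.0479233j.
|P(j0.1)| = sqrt(Re² + Im²) = 1.199.
20*log₁₀(1.199) = 1.58 dB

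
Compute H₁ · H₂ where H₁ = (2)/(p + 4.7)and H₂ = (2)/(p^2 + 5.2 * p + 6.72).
Series: H = H₁ · H₂ = (n₁·n₂)/(d₁·d₂).
Num: n₁·n₂ = 4. Den: d₁·d₂ = p^3 + 9.9*p^2 + 31.16*p + 31.584.
H(p) = (4)/(p^3 + 9.9*p^2 + 31.16*p + 31.584)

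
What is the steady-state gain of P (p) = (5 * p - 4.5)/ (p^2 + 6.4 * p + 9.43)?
DC gain = P(0) = num(0)/den(0) = -4.5/9.43 = -0.4772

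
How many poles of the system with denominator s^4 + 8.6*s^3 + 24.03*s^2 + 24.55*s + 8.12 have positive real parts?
s^4 + 8.6*s^3 + 24.03*s^2 + 24.55*s + 8.12 = (s + 4)(s + 2.9)(s + 1)(s + 0.7). Poles: -0.7, -1, -2.9, -4. RHP poles (Re>0): 0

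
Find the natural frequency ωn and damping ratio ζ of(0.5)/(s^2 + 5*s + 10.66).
Underdamped: complex pole -2.5 + 2.1j. ωn = |pole| = 3.265, ζ = -Re(pole)/ωn = 0.7657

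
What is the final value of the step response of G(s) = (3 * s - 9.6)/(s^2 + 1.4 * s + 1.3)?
FVT: lim_{t→∞} y(t) = lim_{s→0} s*Y(s) where Y(s) = G(s)/s.
= lim_{s→0} G(s) = G(0) = num(0)/den(0) = -9.6/1.3 = -7.385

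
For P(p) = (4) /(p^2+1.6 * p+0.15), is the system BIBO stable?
Denominator: p^2 + 1.6*p + 0.15 = (p + 1.5)(p + 0.1). Poles: -0.1, -1.5. All Re(p)<0: Yes (stable)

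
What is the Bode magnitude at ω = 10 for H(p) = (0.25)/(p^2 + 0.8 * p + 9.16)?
Substitute p = j*10: H(j10) = -0.00273091 - 0.000240503j.
|H(j10)| = sqrt(Re² + Im²) = 0.002741.
20*log₁₀(0.002741) = -51.24 dB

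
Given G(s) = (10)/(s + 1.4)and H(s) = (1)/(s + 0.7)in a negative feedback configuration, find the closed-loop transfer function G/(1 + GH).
Closed-loop T = G/(1+GH).
Numerator: G_num * H_den = 10*s + 7.
Denominator: G_den * H_den + G_num * H_num = (s^2 + 2.1*s + 0.98) + (10) = s^2 + 2.1*s + 10.98.
T(s) = (10*s + 7)/(s^2 + 2.1*s + 10.98)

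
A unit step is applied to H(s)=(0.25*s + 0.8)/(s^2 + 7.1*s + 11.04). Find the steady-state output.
FVT: lim_{t→∞} y(t) = lim_{s→0} s*Y(s) where Y(s) = H(s)/s.
= lim_{s→0} H(s) = H(0) = num(0)/den(0) = 0.8/11.04 = 0.07246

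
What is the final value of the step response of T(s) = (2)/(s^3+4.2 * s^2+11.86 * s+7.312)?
FVT: lim_{t→∞} y(t) = lim_{s→0} s*Y(s) where Y(s) = T(s)/s.
= lim_{s→0} T(s) = T(0) = num(0)/den(0) = 2/7.312 = 0.2735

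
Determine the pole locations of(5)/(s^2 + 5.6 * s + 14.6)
Set denominator = 0: s^2 + 5.6*s + 14.6 = 0 → Poles: -2.8 + 2.6j, -2.8 - 2.6j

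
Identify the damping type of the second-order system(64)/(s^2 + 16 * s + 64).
Standard form: ωn²/(s²+2ζωn·s+ωn²) gives ωn=8, ζ=1.
Critically damped (ζ = 1)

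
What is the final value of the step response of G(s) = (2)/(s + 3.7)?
FVT: lim_{t→∞} y(t) = lim_{s→0} s*Y(s) where Y(s) = G(s)/s.
= lim_{s→0} G(s) = G(0) = num(0)/den(0) = 2/3.7 = 0.5405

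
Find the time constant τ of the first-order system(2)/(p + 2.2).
First-order system: τ = -1/pole. Pole = -2.2. τ = -1/(-2.2) = 0.4545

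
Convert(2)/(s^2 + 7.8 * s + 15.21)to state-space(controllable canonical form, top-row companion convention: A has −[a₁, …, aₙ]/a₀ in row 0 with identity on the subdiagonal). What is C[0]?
Reachable canonical form: C = numerator coefficients (right-aligned, zero-padded to length n).
num = 2, C = [[0, 2]].
C[0] = 0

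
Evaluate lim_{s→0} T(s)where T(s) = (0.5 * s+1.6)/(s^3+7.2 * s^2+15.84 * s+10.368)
DC gain = T(0) = num(0)/den(0) = 1.6/10.368 = 0.1543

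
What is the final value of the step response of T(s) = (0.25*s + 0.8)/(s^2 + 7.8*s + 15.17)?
FVT: lim_{t→∞} y(t) = lim_{s→0} s*Y(s) where Y(s) = T(s)/s.
= lim_{s→0} T(s) = T(0) = num(0)/den(0) = 0.8/15.17 = 0.05274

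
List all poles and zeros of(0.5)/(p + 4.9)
Set denominator = 0: p + 4.9 = 0 → Poles: -4.9
Numerator is a nonzero constant (0.5) → Zeros: none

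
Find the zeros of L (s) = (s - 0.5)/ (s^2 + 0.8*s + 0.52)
Set numerator = 0: s - 0.5 = 0 → Zeros: 0.5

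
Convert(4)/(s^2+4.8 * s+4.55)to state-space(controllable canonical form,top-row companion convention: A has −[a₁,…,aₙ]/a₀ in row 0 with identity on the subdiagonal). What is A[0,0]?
Reachable canonical form for den = s^2 + 4.8*s + 4.55: top row of A = -[a₁,a₂,...,aₙ]/a₀, ones on the subdiagonal, zeros elsewhere.
A = [[-4.8, -4.55], [1, 0]].
A[0,0] = -4.8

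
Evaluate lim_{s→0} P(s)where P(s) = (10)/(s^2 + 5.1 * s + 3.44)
DC gain = P(0) = num(0)/den(0) = 10/3.44 = 2.907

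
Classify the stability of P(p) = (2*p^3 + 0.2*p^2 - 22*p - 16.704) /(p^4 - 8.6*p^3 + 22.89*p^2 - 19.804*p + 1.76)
Denominator: p^4 - 8.6*p^3 + 22.89*p^2 - 19.804*p + 1.76 = (p - 2.5)(p - 1.6)(p - 4.4)(p - 0.1). Poles: 0.1, 1.6, 2.5, 4.4. Unstable (4 pole(s) in RHP)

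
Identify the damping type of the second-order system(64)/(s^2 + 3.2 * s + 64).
Standard form: ωn²/(s²+2ζωn·s+ωn²) gives ωn=8, ζ=0.2.
Underdamped (ζ = 0.2 < 1)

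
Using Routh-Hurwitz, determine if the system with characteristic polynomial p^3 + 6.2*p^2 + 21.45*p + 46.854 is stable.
Routh array:
p^3: [1, 21.45]; p^2: [6.2, 46.854]; p^1: [13.8929]; p^0: [46.854]
First column: [1, 6.2, 13.8929, 46.854]. Sign changes = 0.
Yes, stable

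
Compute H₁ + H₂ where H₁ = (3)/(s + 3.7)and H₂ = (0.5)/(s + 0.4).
Parallel: H = H₁ + H₂ = (n₁·d₂ + n₂·d₁)/(d₁·d₂).
n₁·d₂ = 3*s + 1.2. n₂·d₁ = 0.5*s + 1.85. Sum = 3.5*s + 3.05. d₁·d₂ = s^2 + 4.1*s + 1.48.
H(s) = (3.5*s + 3.05)/(s^2 + 4.1*s + 1.48)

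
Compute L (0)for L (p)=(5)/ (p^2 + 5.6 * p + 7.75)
DC gain = L(0) = num(0)/den(0) = 5/7.75 = 0.6452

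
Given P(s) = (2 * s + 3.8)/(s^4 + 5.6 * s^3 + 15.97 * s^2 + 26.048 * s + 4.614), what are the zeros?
Set numerator = 0: 2*s + 3.8 = 0 → Zeros: -1.9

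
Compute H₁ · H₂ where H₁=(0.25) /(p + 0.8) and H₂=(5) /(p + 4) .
Series: H = H₁ · H₂ = (n₁·n₂)/(d₁·d₂).
Num: n₁·n₂ = 1.25. Den: d₁·d₂ = p^2 + 4.8*p + 3.2.
H(p) = (1.25)/(p^2 + 4.8*p + 3.2)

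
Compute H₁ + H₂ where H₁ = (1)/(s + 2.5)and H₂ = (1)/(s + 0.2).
Parallel: H = H₁ + H₂ = (n₁·d₂ + n₂·d₁)/(d₁·d₂).
n₁·d₂ = s + 0.2. n₂·d₁ = s + 2.5. Sum = 2*s + 2.7. d₁·d₂ = s^2 + 2.7*s + 0.5.
H(s) = (2*s + 2.7)/(s^2 + 2.7*s + 0.5)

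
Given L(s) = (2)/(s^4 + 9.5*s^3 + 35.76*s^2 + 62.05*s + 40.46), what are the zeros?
Numerator is a nonzero constant (2) → Zeros: none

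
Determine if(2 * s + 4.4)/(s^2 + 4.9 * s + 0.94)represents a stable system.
Denominator: s^2 + 4.9*s + 0.94 = (s + 4.7)(s + 0.2). Poles: -0.2, -4.7. All Re(p)<0: Yes (stable)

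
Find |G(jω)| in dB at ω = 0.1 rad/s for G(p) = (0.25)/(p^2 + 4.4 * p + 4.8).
Substitute p = j*0.1: G(j0.1) = 0.0517554 - 0.00475415j.
|G(j0.1)| = sqrt(Re² + Im²) = 0.05197.
20*log₁₀(0.05197) = -25.68 dB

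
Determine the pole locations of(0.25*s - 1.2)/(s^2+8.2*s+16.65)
Set denominator = 0: s^2 + 8.2*s + 16.65 = (s + 4.5)(s + 3.7) = 0 → Poles: -3.7, -4.5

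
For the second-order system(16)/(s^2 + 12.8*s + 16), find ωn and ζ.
Standard form: ωn²/(s²+2ζωn·s+ωn²).
const=16=ωn² → ωn=4, s coeff=12.8=2ζωn → ζ=1.6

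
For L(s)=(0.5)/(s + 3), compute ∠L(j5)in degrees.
Substitute s = j*5: L(j5) = 0.0441176 - 0.0735294j.
∠L(j5) = atan2(Im, Re) = atan2(-0.0735294, 0.0441176) = -59.04°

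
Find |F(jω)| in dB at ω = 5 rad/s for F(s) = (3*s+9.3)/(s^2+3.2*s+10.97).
Substitute s = j*5: F(j5) = 0.241853 - 0.793325j.
|F(j5)| = sqrt(Re² + Im²) = 0.8294.
20*log₁₀(0.8294) = -1.63 dB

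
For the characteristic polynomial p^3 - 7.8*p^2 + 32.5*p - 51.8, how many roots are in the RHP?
p^3 - 7.8*p^2 + 32.5*p - 51.8 = (p - 2.8)(p^2 - 5*p + 18.5). Poles: 2.5 + 3.5j, 2.5 - 3.5j, 2.8. RHP poles (Re>0): 3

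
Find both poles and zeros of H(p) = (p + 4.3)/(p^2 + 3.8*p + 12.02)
Set denominator = 0: p^2 + 3.8*p + 12.02 = 0 → Poles: -1.9 + 2.9j, -1.9 - 2.9j
Set numerator = 0: p + 4.3 = 0 → Zeros: -4.3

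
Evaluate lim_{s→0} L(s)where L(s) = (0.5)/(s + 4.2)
DC gain = L(0) = num(0)/den(0) = 0.5/4.2 = 0.119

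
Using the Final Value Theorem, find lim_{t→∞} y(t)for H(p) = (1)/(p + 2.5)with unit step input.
FVT: lim_{t→∞} y(t) = lim_{p→0} p*Y(p) where Y(p) = H(p)/p.
= lim_{p→0} H(p) = H(0) = num(0)/den(0) = 1/2.5 = 0.4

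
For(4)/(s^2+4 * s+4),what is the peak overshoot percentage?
Standard form: ωn²/(s²+2ζωn·s+ωn²) → ωn = 2, ζ = 1.
ζ ≥ 1, so the response is non-oscillatory: peak overshoot = 0%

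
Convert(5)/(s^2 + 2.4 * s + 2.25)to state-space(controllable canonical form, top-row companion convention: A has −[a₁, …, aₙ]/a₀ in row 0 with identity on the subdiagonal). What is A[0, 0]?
Reachable canonical form for den = s^2 + 2.4*s + 2.25: top row of A = -[a₁,a₂,...,aₙ]/a₀, ones on the subdiagonal, zeros elsewhere.
A = [[-2.4, -2.25], [1, 0]].
A[0,0] = -2.4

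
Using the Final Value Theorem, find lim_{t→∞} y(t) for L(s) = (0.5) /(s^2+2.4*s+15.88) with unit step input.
FVT: lim_{t→∞} y(t) = lim_{s→0} s*Y(s) where Y(s) = L(s)/s.
= lim_{s→0} L(s) = L(0) = num(0)/den(0) = 0.5/15.88 = 0.03149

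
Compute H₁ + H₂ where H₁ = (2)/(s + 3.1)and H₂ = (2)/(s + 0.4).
Parallel: H = H₁ + H₂ = (n₁·d₂ + n₂·d₁)/(d₁·d₂).
n₁·d₂ = 2*s + 0.8. n₂·d₁ = 2*s + 6.2. Sum = 4*s + 7. d₁·d₂ = s^2 + 3.5*s + 1.24.
H(s) = (4*s + 7)/(s^2 + 3.5*s + 1.24)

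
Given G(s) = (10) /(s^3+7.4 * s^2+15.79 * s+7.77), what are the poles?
Set denominator = 0: s^3 + 7.4*s^2 + 15.79*s + 7.77 = (s + 3)(s + 3.7)(s + 0.7) = 0 → Poles: -0.7, -3, -3.7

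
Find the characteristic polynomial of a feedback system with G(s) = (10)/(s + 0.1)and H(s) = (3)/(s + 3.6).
Characteristic poly = G_den * H_den + G_num * H_num = (s^2 + 3.7*s + 0.36) + (30) = s^2 + 3.7*s + 30.36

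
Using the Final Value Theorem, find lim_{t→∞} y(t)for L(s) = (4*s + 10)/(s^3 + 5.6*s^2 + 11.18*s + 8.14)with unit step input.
FVT: lim_{t→∞} y(t) = lim_{s→0} s*Y(s) where Y(s) = L(s)/s.
= lim_{s→0} L(s) = L(0) = num(0)/den(0) = 10/8.14 = 1.229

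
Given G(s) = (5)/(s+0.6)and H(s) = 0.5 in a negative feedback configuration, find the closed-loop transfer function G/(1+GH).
Closed-loop T = G/(1+GH).
Numerator: G_num * H_den = 5.
Denominator: G_den * H_den + G_num * H_num = (s + 0.6) + (2.5) = s + 3.1.
T(s) = (5)/(s + 3.1)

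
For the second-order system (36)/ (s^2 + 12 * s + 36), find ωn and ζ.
Standard form: ωn²/(s²+2ζωn·s+ωn²).
const=36=ωn² → ωn=6, s coeff=12=2ζωn → ζ=1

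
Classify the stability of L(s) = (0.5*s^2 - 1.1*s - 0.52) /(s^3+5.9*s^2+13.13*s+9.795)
Denominator: s^3 + 5.9*s^2 + 13.13*s + 9.795 = (s + 1.5)(s^2 + 4.4*s + 6.53). Poles: -1.5, -2.2 + 1.3j, -2.2 - 1.3j. Stable (all poles in LHP)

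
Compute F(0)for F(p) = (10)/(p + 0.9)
DC gain = F(0) = num(0)/den(0) = 10/0.9 = 11.11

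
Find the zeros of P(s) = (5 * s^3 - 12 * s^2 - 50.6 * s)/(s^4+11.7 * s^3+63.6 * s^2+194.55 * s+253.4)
Set numerator = 0: 5*s^3 - 12*s^2 - 50.6*s = 5*s(s + 2.2)(s - 4.6) = 0 → Zeros: -2.2, 0, 4.6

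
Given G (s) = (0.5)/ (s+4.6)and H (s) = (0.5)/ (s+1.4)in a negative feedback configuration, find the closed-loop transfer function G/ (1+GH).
Closed-loop T = G/(1+GH).
Numerator: G_num * H_den = 0.5*s + 0.7.
Denominator: G_den * H_den + G_num * H_num = (s^2 + 6*s + 6.44) + (0.25) = s^2 + 6*s + 6.69.
T(s) = (0.5*s + 0.7)/(s^2 + 6*s + 6.69)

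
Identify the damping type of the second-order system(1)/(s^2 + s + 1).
Standard form: ωn²/(s²+2ζωn·s+ωn²) gives ωn=1, ζ=0.5.
Underdamped (ζ = 0.5 < 1)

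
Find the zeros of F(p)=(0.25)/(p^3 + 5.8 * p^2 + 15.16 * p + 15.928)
Numerator is a nonzero constant (0.25) → Zeros: none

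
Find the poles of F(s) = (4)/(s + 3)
Set denominator = 0: s + 3 = 0 → Poles: -3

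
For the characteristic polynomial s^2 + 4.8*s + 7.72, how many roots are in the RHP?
Poles: -2.4 + 1.4j, -2.4 - 1.4j. RHP poles (Re>0): 0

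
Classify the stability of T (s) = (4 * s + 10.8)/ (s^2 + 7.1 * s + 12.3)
Denominator: s^2 + 7.1*s + 12.3 = (s + 4.1)(s + 3). Poles: -3, -4.1. Stable (all poles in LHP)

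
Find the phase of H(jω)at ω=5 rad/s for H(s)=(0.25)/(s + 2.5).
Substitute s = j*5: H(j5) = 0.02 - 0.04j.
∠H(j5) = atan2(Im, Re) = atan2(-0.04, 0.02) = -63.43°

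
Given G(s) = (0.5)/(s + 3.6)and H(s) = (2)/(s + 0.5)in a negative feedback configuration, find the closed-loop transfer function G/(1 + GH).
Closed-loop T = G/(1+GH).
Numerator: G_num * H_den = 0.5*s + 0.25.
Denominator: G_den * H_den + G_num * H_num = (s^2 + 4.1*s + 1.8) + (1) = s^2 + 4.1*s + 2.8.
T(s) = (0.5*s + 0.25)/(s^2 + 4.1*s + 2.8)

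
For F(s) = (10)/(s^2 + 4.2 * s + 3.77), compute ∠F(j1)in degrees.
Substitute s = j*1: F(j1) = 1.0943 - 1.65923j.
∠F(j1) = atan2(Im, Re) = atan2(-1.65923, 1.0943) = -56.59°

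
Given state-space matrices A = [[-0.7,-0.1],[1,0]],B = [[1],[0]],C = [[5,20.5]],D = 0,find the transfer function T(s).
T(s) = C(sI - A)⁻¹B + D.
Characteristic polynomial det(sI - A) = s^2 + 0.7*s + 0.1.
Numerator from C·adj(sI-A)·B + D·det(sI-A) = 5*s + 20.5.
T(s) = (5*s + 20.5)/(s^2 + 0.7*s + 0.1)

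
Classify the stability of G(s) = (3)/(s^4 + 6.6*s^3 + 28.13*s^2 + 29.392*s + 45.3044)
Denominator: s^4 + 6.6*s^3 + 28.13*s^2 + 29.392*s + 45.3044 = (s^2 + 0.8*s + 2.12)(s^2 + 5.8*s + 21.37). Poles: -0.4 + 1.4j, -0.4 - 1.4j, -2.9 + 3.6j, -2.9 - 3.6j. Stable (all poles in LHP)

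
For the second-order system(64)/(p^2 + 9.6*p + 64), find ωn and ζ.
Standard form: ωn²/(p²+2ζωn·p+ωn²).
const=64=ωn² → ωn=8, p coeff=9.6=2ζωn → ζ=0.6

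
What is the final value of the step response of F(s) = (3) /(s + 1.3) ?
FVT: lim_{t→∞} y(t) = lim_{s→0} s*Y(s) where Y(s) = F(s)/s.
= lim_{s→0} F(s) = F(0) = num(0)/den(0) = 3/1.3 = 2.308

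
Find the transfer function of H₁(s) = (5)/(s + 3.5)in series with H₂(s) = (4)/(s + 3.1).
Series: H = H₁ · H₂ = (n₁·n₂)/(d₁·d₂).
Num: n₁·n₂ = 20. Den: d₁·d₂ = s^2 + 6.6*s + 10.85.
H(s) = (20)/(s^2 + 6.6*s + 10.85)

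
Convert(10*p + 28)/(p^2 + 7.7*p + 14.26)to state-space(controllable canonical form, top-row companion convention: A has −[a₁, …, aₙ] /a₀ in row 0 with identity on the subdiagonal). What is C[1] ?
Reachable canonical form: C = numerator coefficients (right-aligned, zero-padded to length n).
num = 10*p + 28, C = [[10, 28]].
C[1] = 28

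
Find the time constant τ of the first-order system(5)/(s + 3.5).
First-order system: τ = -1/pole. Pole = -3.5. τ = -1/(-3.5) = 0.2857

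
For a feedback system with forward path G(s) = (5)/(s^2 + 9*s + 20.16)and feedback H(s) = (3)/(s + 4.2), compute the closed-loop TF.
Closed-loop T = G/(1+GH).
Numerator: G_num * H_den = 5*s + 21.
Denominator: G_den * H_den + G_num * H_num = (s^3 + 13.2*s^2 + 57.96*s + 84.672) + (15) = s^3 + 13.2*s^2 + 57.96*s + 99.672.
T(s) = (5*s + 21)/(s^3 + 13.2*s^2 + 57.96*s + 99.672)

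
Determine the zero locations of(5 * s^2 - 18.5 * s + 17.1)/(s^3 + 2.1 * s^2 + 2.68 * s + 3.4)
Set numerator = 0: 5*s^2 - 18.5*s + 17.1 = 5*(s - 1.9)(s - 1.8) = 0 → Zeros: 1.8, 1.9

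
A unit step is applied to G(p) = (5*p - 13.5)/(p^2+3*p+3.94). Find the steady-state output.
FVT: lim_{t→∞} y(t) = lim_{p→0} p*Y(p) where Y(p) = G(p)/p.
= lim_{p→0} G(p) = G(0) = num(0)/den(0) = -13.5/3.94 = -3.426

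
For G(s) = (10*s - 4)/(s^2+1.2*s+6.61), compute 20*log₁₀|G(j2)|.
Substitute s = j*2: G(j2) = 2.98757 + 4.91565j.
|G(j2)| = sqrt(Re² + Im²) = 5.752.
20*log₁₀(5.752) = 15.20 dB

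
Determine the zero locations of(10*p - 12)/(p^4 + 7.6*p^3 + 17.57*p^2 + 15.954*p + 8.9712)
Set numerator = 0: 10*p - 12 = 0 → Zeros: 1.2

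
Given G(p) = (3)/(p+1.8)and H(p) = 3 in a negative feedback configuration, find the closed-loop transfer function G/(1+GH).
Closed-loop T = G/(1+GH).
Numerator: G_num * H_den = 3.
Denominator: G_den * H_den + G_num * H_num = (p + 1.8) + (9) = p + 10.8.
T(p) = (3)/(p + 10.8)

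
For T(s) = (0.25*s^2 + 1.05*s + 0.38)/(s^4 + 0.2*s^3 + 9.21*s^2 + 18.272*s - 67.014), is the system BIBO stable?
Denominator: s^4 + 0.2*s^3 + 9.21*s^2 + 18.272*s - 67.014 = (s + 2.7)(s - 1.7)(s^2 - 0.8*s + 14.6). Poles: -2.7, 0.4 + 3.8j, 0.4 - 3.8j, 1.7. All Re(p)<0: No (unstable)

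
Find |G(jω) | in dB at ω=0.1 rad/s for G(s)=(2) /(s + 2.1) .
Substitute s = j*0.1: G(j0.1) = 0.950226 - 0.0452489j.
|G(j0.1)| = sqrt(Re² + Im²) = 0.9513.
20*log₁₀(0.9513) = -0.43 dB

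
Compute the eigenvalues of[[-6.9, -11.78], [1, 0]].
Eigenvalues solve det(λI - A) = 0.
Characteristic polynomial: λ^2 + 6.9*λ + 11.78 = 0.
Factor: (λ + 3.1)(λ + 3.8) = 0.
Roots: -3.1, -3.8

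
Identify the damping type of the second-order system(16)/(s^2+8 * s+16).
Standard form: ωn²/(s²+2ζωn·s+ωn²) gives ωn=4, ζ=1.
Critically damped (ζ = 1)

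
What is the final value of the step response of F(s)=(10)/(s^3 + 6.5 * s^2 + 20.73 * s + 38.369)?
FVT: lim_{t→∞} y(t) = lim_{s→0} s*Y(s) where Y(s) = F(s)/s.
= lim_{s→0} F(s) = F(0) = num(0)/den(0) = 10/38.369 = 0.2606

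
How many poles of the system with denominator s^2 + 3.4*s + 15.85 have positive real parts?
Poles: -1.7 + 3.6j, -1.7 - 3.6j. RHP poles (Re>0): 0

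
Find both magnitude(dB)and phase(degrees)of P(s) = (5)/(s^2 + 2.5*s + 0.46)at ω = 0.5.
Substitute s = j*0.5: P(j0.5) = 0.653554 - 3.8902j.
|P| = 20*log₁₀(sqrt(Re²+Im²)) = 11.92 dB.
∠P = atan2(Im, Re) = -80.46°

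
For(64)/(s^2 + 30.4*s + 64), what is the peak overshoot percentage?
Standard form: ωn²/(s²+2ζωn·s+ωn²) → ωn = 8, ζ = 1.9.
ζ ≥ 1, so the response is non-oscillatory: peak overshoot = 0%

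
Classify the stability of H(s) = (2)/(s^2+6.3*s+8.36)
Denominator: s^2 + 6.3*s + 8.36 = (s + 1.9)(s + 4.4). Poles: -1.9, -4.4. Stable (all poles in LHP)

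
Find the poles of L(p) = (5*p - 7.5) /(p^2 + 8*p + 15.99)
Set denominator = 0: p^2 + 8*p + 15.99 = (p + 3.9)(p + 4.1) = 0 → Poles: -3.9, -4.1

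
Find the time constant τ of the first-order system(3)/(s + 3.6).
First-order system: τ = -1/pole. Pole = -3.6. τ = -1/(-3.6) = 0.2778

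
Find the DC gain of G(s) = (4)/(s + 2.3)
DC gain = G(0) = num(0)/den(0) = 4/2.3 = 1.739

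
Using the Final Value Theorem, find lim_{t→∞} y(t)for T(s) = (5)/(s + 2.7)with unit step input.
FVT: lim_{t→∞} y(t) = lim_{s→0} s*Y(s) where Y(s) = T(s)/s.
= lim_{s→0} T(s) = T(0) = num(0)/den(0) = 5/2.7 = 1.852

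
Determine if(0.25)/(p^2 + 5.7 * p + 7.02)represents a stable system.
Denominator: p^2 + 5.7*p + 7.02 = (p + 3.9)(p + 1.8). Poles: -1.8, -3.9. All Re(p)<0: Yes (stable)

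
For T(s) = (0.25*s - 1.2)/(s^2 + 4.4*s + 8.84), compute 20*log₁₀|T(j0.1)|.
Substitute s = j*0.1: T(j0.1) = -0.135423 + 0.0095794j.
|T(j0.1)| = sqrt(Re² + Im²) = 0.1358.
20*log₁₀(0.1358) = -17.34 dB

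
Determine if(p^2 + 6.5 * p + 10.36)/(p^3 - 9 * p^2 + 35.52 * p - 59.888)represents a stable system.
Denominator: p^3 - 9*p^2 + 35.52*p - 59.888 = (p - 3.8)(p^2 - 5.2*p + 15.76). Poles: 2.6 + 3j, 2.6 - 3j, 3.8. All Re(p)<0: No (unstable)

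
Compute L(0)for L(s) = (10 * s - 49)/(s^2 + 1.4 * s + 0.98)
DC gain = L(0) = num(0)/den(0) = -49/0.98 = -50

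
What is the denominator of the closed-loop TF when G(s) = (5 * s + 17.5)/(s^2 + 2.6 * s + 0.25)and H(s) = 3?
Characteristic poly = G_den * H_den + G_num * H_num = (s^2 + 2.6*s + 0.25) + (15*s + 52.5) = s^2 + 17.6*s + 52.75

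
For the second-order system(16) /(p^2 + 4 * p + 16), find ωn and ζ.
Standard form: ωn²/(p²+2ζωn·p+ωn²).
const=16=ωn² → ωn=4, p coeff=4=2ζωn → ζ=0.5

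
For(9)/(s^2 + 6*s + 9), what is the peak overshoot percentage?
Standard form: ωn²/(s²+2ζωn·s+ωn²) → ωn = 3, ζ = 1.
ζ ≥ 1, so the response is non-oscillatory: peak overshoot = 0%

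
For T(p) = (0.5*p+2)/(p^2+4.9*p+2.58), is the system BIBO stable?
Denominator: p^2 + 4.9*p + 2.58 = (p + 4.3)(p + 0.6). Poles: -0.6, -4.3. All Re(p)<0: Yes (stable)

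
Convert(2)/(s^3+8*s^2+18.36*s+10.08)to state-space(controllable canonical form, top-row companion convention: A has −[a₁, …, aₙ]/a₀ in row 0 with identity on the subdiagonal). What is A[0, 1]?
Reachable canonical form for den = s^3 + 8*s^2 + 18.36*s + 10.08: top row of A = -[a₁,a₂,...,aₙ]/a₀, ones on the subdiagonal, zeros elsewhere.
A = [[-8, -18.36, -10.08], [1, 0, 0], [0, 1, 0]].
A[0,1] = -18.36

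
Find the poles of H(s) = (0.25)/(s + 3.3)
Set denominator = 0: s + 3.3 = 0 → Poles: -3.3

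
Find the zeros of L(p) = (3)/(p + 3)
Numerator is a nonzero constant (3) → Zeros: none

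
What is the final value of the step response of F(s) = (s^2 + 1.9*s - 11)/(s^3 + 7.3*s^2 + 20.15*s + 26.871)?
FVT: lim_{t→∞} y(t) = lim_{s→0} s*Y(s) where Y(s) = F(s)/s.
= lim_{s→0} F(s) = F(0) = num(0)/den(0) = -11/26.871 = -0.4094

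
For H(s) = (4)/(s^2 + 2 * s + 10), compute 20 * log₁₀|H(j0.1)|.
Substitute s = j*0.1: H(j0.1) = 0.40024 - 0.00801281j.
|H(j0.1)| = sqrt(Re² + Im²) = 0.4003.
20*log₁₀(0.4003) = -7.95 dB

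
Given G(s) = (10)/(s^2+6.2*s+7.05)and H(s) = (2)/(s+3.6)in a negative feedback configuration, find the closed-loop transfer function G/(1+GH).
Closed-loop T = G/(1+GH).
Numerator: G_num * H_den = 10*s + 36.
Denominator: G_den * H_den + G_num * H_num = (s^3 + 9.8*s^2 + 29.37*s + 25.38) + (20) = s^3 + 9.8*s^2 + 29.37*s + 45.38.
T(s) = (10*s + 36)/(s^3 + 9.8*s^2 + 29.37*s + 45.38)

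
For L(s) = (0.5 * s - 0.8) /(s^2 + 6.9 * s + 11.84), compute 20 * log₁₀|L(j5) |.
Substitute s = j*5: L(j5) = 0.070981 - 0.00388724j.
|L(j5)| = sqrt(Re² + Im²) = 0.07109.
20*log₁₀(0.07109) = -22.96 dB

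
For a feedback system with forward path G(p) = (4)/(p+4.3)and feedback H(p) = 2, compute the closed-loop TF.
Closed-loop T = G/(1+GH).
Numerator: G_num * H_den = 4.
Denominator: G_den * H_den + G_num * H_num = (p + 4.3) + (8) = p + 12.3.
T(p) = (4)/(p + 12.3)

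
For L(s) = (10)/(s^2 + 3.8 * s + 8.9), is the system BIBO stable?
Denominator: s^2 + 3.8*s + 8.9. Poles: -1.9 + 2.3j, -1.9 - 2.3j. All Re(p)<0: Yes (stable)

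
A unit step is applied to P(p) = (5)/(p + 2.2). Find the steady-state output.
FVT: lim_{t→∞} y(t) = lim_{p→0} p*Y(p) where Y(p) = P(p)/p.
= lim_{p→0} P(p) = P(0) = num(0)/den(0) = 5/2.2 = 2.273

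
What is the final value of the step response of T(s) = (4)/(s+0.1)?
FVT: lim_{t→∞} y(t) = lim_{s→0} s*Y(s) where Y(s) = T(s)/s.
= lim_{s→0} T(s) = T(0) = num(0)/den(0) = 4/0.1 = 40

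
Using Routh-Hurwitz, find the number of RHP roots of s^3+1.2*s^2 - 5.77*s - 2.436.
Routh array:
s^3: [1, -5.77]; s^2: [1.2, -2.436]; s^1: [-3.74]; s^0: [-2.436]
First column: [1, 1.2, -3.74, -2.436]. Sign changes = RHP roots = 1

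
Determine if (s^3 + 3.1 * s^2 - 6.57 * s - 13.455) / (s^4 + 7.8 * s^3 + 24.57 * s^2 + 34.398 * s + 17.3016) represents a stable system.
Denominator: s^4 + 7.8*s^3 + 24.57*s^2 + 34.398*s + 17.3016 = (s + 1.2)(s + 1.8)(s^2 + 4.8*s + 8.01). Poles: -1.2, -1.8, -2.4 + 1.5j, -2.4 - 1.5j. All Re(p)<0: Yes (stable)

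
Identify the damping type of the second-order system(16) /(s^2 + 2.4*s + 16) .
Standard form: ωn²/(s²+2ζωn·s+ωn²) gives ωn=4, ζ=0.3.
Underdamped (ζ = 0.3 < 1)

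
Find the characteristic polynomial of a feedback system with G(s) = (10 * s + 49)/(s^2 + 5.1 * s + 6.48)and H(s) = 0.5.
Characteristic poly = G_den * H_den + G_num * H_num = (s^2 + 5.1*s + 6.48) + (5*s + 24.5) = s^2 + 10.1*s + 30.98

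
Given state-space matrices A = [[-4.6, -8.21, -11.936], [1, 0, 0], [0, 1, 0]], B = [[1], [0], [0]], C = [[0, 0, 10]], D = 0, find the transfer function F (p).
F(p) = C(pI - A)⁻¹B + D.
Characteristic polynomial det(pI - A) = p^3 + 4.6*p^2 + 8.21*p + 11.936.
Numerator from C·adj(pI-A)·B + D·det(pI-A) = 10.
F(p) = (10)/(p^3 + 4.6*p^2 + 8.21*p + 11.936)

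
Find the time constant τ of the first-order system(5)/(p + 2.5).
First-order system: τ = -1/pole. Pole = -2.5. τ = -1/(-2.5) = 0.4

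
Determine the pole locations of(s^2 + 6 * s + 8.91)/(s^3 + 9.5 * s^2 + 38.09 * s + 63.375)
Set denominator = 0: s^3 + 9.5*s^2 + 38.09*s + 63.375 = (s + 3.9)(s^2 + 5.6*s + 16.25) = 0 → Poles: -2.8 + 2.9j, -2.8 - 2.9j, -3.9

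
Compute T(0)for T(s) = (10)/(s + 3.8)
DC gain = T(0) = num(0)/den(0) = 10/3.8 = 2.632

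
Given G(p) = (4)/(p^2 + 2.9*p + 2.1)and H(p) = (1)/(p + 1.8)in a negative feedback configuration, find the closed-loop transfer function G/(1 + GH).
Closed-loop T = G/(1+GH).
Numerator: G_num * H_den = 4*p + 7.2.
Denominator: G_den * H_den + G_num * H_num = (p^3 + 4.7*p^2 + 7.32*p + 3.78) + (4) = p^3 + 4.7*p^2 + 7.32*p + 7.78.
T(p) = (4*p + 7.2)/(p^3 + 4.7*p^2 + 7.32*p + 7.78)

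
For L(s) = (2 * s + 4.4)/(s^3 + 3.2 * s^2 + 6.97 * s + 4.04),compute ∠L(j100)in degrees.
Substitute s = j*100: L(j100) = -0.000200075 - 2.003e-06j.
∠L(j100) = atan2(Im, Re) = atan2(-2.003e-06, -0.000200075) = -179.43°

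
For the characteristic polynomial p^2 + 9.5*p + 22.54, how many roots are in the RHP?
p^2 + 9.5*p + 22.54 = (p + 4.6)(p + 4.9). Poles: -4.6, -4.9. RHP poles (Re>0): 0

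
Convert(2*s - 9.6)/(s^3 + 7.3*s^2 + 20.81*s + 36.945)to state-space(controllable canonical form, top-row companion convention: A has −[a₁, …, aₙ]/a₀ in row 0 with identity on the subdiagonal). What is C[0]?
Reachable canonical form: C = numerator coefficients (right-aligned, zero-padded to length n).
num = 2*s - 9.6, C = [[0, 2, -9.6]].
C[0] = 0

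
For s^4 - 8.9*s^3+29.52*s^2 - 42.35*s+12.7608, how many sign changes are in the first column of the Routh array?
Routh array:
s^4: [1, 29.52, 12.7608]; s^3: [-8.9, -42.35]; s^2: [24.7616, 12.7608]; s^1: [-37.7634]; s^0: [12.7608]
First column: [1, -8.9, 24.7616, -37.7634, 12.7608]. Sign changes = 4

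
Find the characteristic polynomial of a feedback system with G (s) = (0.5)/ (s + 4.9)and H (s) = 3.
Characteristic poly = G_den * H_den + G_num * H_num = (s + 4.9) + (1.5) = s + 6.4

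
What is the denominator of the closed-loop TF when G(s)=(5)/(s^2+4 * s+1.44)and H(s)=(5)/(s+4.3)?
Characteristic poly = G_den * H_den + G_num * H_num = (s^3 + 8.3*s^2 + 18.64*s + 6.192) + (25) = s^3 + 8.3*s^2 + 18.64*s + 31.192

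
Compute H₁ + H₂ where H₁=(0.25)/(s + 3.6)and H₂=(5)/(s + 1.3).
Parallel: H = H₁ + H₂ = (n₁·d₂ + n₂·d₁)/(d₁·d₂).
n₁·d₂ = 0.25*s + 0.325. n₂·d₁ = 5*s + 18. Sum = 5.25*s + 18.325. d₁·d₂ = s^2 + 4.9*s + 4.68.
H(s) = (5.25*s + 18.325)/(s^2 + 4.9*s + 4.68)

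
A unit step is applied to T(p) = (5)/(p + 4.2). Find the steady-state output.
FVT: lim_{t→∞} y(t) = lim_{p→0} p*Y(p) where Y(p) = T(p)/p.
= lim_{p→0} T(p) = T(0) = num(0)/den(0) = 5/4.2 = 1.19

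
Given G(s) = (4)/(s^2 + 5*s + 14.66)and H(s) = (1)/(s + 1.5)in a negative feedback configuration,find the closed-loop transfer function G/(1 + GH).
Closed-loop T = G/(1+GH).
Numerator: G_num * H_den = 4*s + 6.
Denominator: G_den * H_den + G_num * H_num = (s^3 + 6.5*s^2 + 22.16*s + 21.99) + (4) = s^3 + 6.5*s^2 + 22.16*s + 25.99.
T(s) = (4*s + 6)/(s^3 + 6.5*s^2 + 22.16*s + 25.99)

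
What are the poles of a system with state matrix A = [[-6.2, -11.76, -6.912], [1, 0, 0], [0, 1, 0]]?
Eigenvalues solve det(λI - A) = 0.
Characteristic polynomial: λ^3 + 6.2*λ^2 + 11.76*λ + 6.912 = 0.
Factor: (λ + 1.8)(λ + 1.2)(λ + 3.2) = 0.
Roots: -1.2, -1.8, -3.2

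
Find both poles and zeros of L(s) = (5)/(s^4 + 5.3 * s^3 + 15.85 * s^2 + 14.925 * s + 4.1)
Set denominator = 0: s^4 + 5.3*s^3 + 15.85*s^2 + 14.925*s + 4.1 = (s + 0.8)(s + 0.5)(s^2 + 4*s + 10.25) = 0 → Poles: -0.5, -0.8, -2 + 2.5j, -2 - 2.5j
Numerator is a nonzero constant (5) → Zeros: none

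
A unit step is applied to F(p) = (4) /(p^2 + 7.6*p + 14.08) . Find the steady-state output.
FVT: lim_{t→∞} y(t) = lim_{p→0} p*Y(p) where Y(p) = F(p)/p.
= lim_{p→0} F(p) = F(0) = num(0)/den(0) = 4/14.08 = 0.2841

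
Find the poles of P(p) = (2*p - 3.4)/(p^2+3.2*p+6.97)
Set denominator = 0: p^2 + 3.2*p + 6.97 = 0 → Poles: -1.6 + 2.1j, -1.6 - 2.1j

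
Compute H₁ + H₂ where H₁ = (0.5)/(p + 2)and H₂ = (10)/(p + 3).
Parallel: H = H₁ + H₂ = (n₁·d₂ + n₂·d₁)/(d₁·d₂).
n₁·d₂ = 0.5*p + 1.5. n₂·d₁ = 10*p + 20. Sum = 10.5*p + 21.5. d₁·d₂ = p^2 + 5*p + 6.
H(p) = (10.5*p + 21.5)/(p^2 + 5*p + 6)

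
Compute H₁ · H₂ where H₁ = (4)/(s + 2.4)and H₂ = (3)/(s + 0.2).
Series: H = H₁ · H₂ = (n₁·n₂)/(d₁·d₂).
Num: n₁·n₂ = 12. Den: d₁·d₂ = s^2 + 2.6*s + 0.48.
H(s) = (12)/(s^2 + 2.6*s + 0.48)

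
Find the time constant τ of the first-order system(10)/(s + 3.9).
First-order system: τ = -1/pole. Pole = -3.9. τ = -1/(-3.9) = 0.2564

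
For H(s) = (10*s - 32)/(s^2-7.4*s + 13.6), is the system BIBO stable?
Denominator: s^2 - 7.4*s + 13.6 = (s - 3.4)(s - 4). Poles: 3.4, 4. All Re(p)<0: No (unstable)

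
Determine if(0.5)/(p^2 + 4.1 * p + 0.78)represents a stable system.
Denominator: p^2 + 4.1*p + 0.78 = (p + 0.2)(p + 3.9). Poles: -0.2, -3.9. All Re(p)<0: Yes (stable)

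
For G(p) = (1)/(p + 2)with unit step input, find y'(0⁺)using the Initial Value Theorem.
IVT: y'(0⁺) = lim_{p→∞} p²·Y(p) = lim_{p→∞} p·G(p).
deg(num) = 0, deg(den) = 1, relative degree = 1, so p·G(p) → (leading num)/(leading den) = 1/1 = 1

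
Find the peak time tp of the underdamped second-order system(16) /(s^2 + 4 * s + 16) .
Standard form: ωn²/(s²+2ζωn·s+ωn²) → ωn = 4, ζ = 0.5.
ωd = ωn·√(1-ζ²) = 4·√(1-0.5²) = 3.464.
tp = π/ωd = π/3.464 = 0.9069 s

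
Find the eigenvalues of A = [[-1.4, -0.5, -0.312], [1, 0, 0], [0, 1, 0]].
Eigenvalues solve det(λI - A) = 0.
Characteristic polynomial: λ^3 + 1.4*λ^2 + 0.5*λ + 0.312 = 0.
Factor: (λ + 1.2)(λ^2 + 0.2*λ + 0.26) = 0.
Roots: -0.1 + 0.5j, -0.1 - 0.5j, -1.2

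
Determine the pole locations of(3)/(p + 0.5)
Set denominator = 0: p + 0.5 = 0 → Poles: -0.5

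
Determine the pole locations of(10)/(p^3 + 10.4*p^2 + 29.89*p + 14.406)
Set denominator = 0: p^3 + 10.4*p^2 + 29.89*p + 14.406 = (p + 0.6)(p + 4.9)(p + 4.9) = 0 → Poles: -0.6, -4.9, -4.9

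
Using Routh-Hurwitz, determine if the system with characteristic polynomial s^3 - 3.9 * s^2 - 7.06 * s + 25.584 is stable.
Routh array:
s^3: [1, -7.06]; s^2: [-3.9, 25.584]; s^1: [-0.5]; s^0: [25.584]
First column: [1, -3.9, -0.5, 25.584]. Sign changes = 2.
No, unstable (2 RHP root(s))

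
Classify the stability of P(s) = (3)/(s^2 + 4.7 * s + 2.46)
Denominator: s^2 + 4.7*s + 2.46 = (s + 4.1)(s + 0.6). Poles: -0.6, -4.1. Stable (all poles in LHP)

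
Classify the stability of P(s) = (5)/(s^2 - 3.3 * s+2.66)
Denominator: s^2 - 3.3*s + 2.66 = (s - 1.4)(s - 1.9). Poles: 1.4, 1.9. Unstable (2 pole(s) in RHP)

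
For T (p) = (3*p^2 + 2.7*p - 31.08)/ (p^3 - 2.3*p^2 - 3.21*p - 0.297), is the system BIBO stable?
Denominator: p^3 - 2.3*p^2 - 3.21*p - 0.297 = (p - 3.3)(p + 0.9)(p + 0.1). Poles: -0.1, -0.9, 3.3. All Re(p)<0: No (unstable)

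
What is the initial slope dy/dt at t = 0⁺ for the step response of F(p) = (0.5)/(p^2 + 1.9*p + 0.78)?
IVT: y'(0⁺) = lim_{p→∞} p²·Y(p) = lim_{p→∞} p·F(p).
deg(num) = 0, deg(den) = 2, relative degree = 2 ≥ 2, so p·F(p) → 0. Initial slope = 0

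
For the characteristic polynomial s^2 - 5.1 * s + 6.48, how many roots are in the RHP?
s^2 - 5.1*s + 6.48 = (s - 2.4)(s - 2.7). Poles: 2.4, 2.7. RHP poles (Re>0): 2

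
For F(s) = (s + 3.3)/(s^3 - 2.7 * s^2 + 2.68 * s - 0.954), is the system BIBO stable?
Denominator: s^3 - 2.7*s^2 + 2.68*s - 0.954 = (s - 0.9)(s^2 - 1.8*s + 1.06). Poles: 0.9, 0.9 + 0.5j, 0.9 - 0.5j. All Re(p)<0: No (unstable)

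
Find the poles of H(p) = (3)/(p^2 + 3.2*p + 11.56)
Set denominator = 0: p^2 + 3.2*p + 11.56 = 0 → Poles: -1.6 + 3j, -1.6 - 3j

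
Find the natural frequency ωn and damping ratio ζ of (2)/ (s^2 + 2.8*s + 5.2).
Underdamped: complex pole -1.4 + 1.8j. ωn = |pole| = 2.28, ζ = -Re(pole)/ωn = 0.6139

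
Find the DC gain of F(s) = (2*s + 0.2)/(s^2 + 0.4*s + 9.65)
DC gain = F(0) = num(0)/den(0) = 0.2/9.65 = 0.02073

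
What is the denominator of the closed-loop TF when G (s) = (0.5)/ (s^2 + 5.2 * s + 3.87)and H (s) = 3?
Characteristic poly = G_den * H_den + G_num * H_num = (s^2 + 5.2*s + 3.87) + (1.5) = s^2 + 5.2*s + 5.37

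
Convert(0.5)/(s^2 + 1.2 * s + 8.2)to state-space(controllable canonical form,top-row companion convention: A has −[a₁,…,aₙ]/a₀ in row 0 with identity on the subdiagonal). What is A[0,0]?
Reachable canonical form for den = s^2 + 1.2*s + 8.2: top row of A = -[a₁,a₂,...,aₙ]/a₀, ones on the subdiagonal, zeros elsewhere.
A = [[-1.2, -8.2], [1, 0]].
A[0,0] = -1.2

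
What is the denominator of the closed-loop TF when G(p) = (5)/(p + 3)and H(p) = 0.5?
Characteristic poly = G_den * H_den + G_num * H_num = (p + 3) + (2.5) = p + 5.5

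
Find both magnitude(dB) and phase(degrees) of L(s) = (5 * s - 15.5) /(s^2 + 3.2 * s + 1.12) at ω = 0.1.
Substitute s = j*0.1: L(j0.1) = -12.7726 + 4.13263j.
|L| = 20*log₁₀(sqrt(Re²+Im²)) = 22.56 dB.
∠L = atan2(Im, Re) = 162.07°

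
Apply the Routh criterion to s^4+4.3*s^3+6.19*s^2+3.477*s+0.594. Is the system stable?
Routh array:
s^4: [1, 6.19, 0.594]; s^3: [4.3, 3.477]; s^2: [5.3814, 0.594]; s^1: [3.00236]; s^0: [0.594]
First column: [1, 4.3, 5.3814, 3.00236, 0.594]. Sign changes = 0.
Yes, stable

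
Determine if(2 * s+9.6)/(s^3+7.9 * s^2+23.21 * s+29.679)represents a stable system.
Denominator: s^3 + 7.9*s^2 + 23.21*s + 29.679 = (s + 3.9)(s^2 + 4*s + 7.61). Poles: -2 + 1.9j, -2 - 1.9j, -3.9. All Re(p)<0: Yes (stable)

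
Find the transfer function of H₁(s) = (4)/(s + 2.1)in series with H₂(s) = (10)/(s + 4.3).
Series: H = H₁ · H₂ = (n₁·n₂)/(d₁·d₂).
Num: n₁·n₂ = 40. Den: d₁·d₂ = s^2 + 6.4*s + 9.03.
H(s) = (40)/(s^2 + 6.4*s + 9.03)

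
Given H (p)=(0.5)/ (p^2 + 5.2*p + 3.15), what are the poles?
Set denominator = 0: p^2 + 5.2*p + 3.15 = (p + 4.5)(p + 0.7) = 0 → Poles: -0.7, -4.5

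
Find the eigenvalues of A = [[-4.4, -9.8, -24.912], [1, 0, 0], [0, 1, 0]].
Eigenvalues solve det(λI - A) = 0.
Characteristic polynomial: λ^3 + 4.4*λ^2 + 9.8*λ + 24.912 = 0.
Factor: (λ + 3.6)(λ^2 + 0.8*λ + 6.92) = 0.
Roots: -0.4 + 2.6j, -0.4 - 2.6j, -3.6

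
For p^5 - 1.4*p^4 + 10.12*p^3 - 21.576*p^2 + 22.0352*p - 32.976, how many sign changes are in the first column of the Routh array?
Routh array:
p^5: [1, 10.12, 22.0352]; p^4: [-1.4, -21.576, -32.976]; p^3: [-5.29143, -1.51909]; p^2: [-21.1741, -32.976]; p^1: [6.72166]; p^0: [-32.976]
First column: [1, -1.4, -5.29143, -21.1741, 6.72166, -32.976]. Sign changes = 3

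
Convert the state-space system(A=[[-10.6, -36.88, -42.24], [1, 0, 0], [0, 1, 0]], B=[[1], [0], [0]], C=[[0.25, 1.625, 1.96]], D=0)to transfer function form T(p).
T(p) = C(pI - A)⁻¹B + D.
Characteristic polynomial det(pI - A) = p^3 + 10.6*p^2 + 36.88*p + 42.24.
Numerator from C·adj(pI-A)·B + D·det(pI-A) = 0.25*p^2 + 1.625*p + 1.96.
T(p) = (0.25*p^2 + 1.625*p + 1.96)/(p^3 + 10.6*p^2 + 36.88*p + 42.24)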